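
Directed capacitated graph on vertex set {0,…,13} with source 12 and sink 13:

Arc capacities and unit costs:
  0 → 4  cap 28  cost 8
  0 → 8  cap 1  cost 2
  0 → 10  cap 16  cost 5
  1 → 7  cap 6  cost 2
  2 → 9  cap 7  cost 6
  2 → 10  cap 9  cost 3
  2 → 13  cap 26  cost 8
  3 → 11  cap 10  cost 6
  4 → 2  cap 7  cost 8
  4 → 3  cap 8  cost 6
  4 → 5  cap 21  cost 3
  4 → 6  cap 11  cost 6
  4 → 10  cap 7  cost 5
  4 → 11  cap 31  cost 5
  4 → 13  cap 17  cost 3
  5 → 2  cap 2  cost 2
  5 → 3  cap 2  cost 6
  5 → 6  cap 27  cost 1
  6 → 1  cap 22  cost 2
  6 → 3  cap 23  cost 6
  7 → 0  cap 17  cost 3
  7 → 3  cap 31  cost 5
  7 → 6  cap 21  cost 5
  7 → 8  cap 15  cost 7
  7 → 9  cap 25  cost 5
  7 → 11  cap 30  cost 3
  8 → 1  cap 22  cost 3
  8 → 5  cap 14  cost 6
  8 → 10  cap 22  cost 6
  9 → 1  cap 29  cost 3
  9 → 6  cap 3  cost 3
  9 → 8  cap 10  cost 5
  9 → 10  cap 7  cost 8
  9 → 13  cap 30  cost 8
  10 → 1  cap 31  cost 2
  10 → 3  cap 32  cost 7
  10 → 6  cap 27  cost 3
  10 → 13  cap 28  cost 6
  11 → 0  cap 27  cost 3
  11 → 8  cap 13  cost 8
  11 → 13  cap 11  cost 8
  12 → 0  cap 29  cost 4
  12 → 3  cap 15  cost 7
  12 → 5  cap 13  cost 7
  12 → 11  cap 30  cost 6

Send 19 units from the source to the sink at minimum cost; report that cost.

Minimum cost for 19 units: 274

shortest-cost path #1: 12→11→13 push 11 @ unit cost 14 (adds 154)
shortest-cost path #2: 12→0→4→13 push 8 @ unit cost 15 (adds 120)
total cost = 274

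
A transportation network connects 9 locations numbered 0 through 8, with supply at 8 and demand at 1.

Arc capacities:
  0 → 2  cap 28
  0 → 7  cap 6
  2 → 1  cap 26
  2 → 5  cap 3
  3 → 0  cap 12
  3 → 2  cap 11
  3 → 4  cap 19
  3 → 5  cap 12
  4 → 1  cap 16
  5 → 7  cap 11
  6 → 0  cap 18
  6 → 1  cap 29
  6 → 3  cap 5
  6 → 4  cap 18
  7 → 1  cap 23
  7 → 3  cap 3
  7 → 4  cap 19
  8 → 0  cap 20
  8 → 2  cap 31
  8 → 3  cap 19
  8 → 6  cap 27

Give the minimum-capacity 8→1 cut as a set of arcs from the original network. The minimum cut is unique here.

augment #1: 8→2→1 push 26
augment #2: 8→6→1 push 27
augment #3: 8→0→7→1 push 6
augment #4: 8→3→4→1 push 16
augment #5: 8→2→5→7→1 push 3
augment #6: 8→3→5→7→1 push 3
max flow = 81; residual-reachable set from 8 gives S-side
cut edges (S→T): {(0,7), (2,1), (2,5), (8,3), (8,6)} total cap 81

Min-cut arcs: {(0,7), (2,1), (2,5), (8,3), (8,6)} (total capacity 81)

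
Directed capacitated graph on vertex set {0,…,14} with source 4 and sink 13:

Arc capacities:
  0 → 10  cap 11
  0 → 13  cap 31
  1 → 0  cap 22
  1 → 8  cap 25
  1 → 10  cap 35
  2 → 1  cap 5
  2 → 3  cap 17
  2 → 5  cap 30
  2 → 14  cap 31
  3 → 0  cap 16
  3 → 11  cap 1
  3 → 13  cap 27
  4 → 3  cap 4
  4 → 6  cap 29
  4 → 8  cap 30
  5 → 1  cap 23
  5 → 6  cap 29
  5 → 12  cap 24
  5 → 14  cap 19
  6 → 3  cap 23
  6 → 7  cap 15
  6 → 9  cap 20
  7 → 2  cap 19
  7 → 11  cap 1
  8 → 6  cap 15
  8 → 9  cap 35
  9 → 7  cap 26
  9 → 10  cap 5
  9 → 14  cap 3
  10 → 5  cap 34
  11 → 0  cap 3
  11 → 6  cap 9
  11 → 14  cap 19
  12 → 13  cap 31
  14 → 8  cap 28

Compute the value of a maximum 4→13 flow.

Maximum flow value: 52

augment #1: 4→3→13 bottleneck 4, total now 4
augment #2: 4→6→3→13 bottleneck 23, total now 27
augment #3: 4→6→7→11→0→13 bottleneck 1, total now 28
augment #4: 4→6→7→2→1→0→13 bottleneck 5, total now 33
augment #5: 4→8→9→10→5→12→13 bottleneck 5, total now 38
augment #6: 4→8→6→7→2→3→0→13 bottleneck 9, total now 47
augment #7: 4→8→9→7→2→3→0→13 bottleneck 5, total now 52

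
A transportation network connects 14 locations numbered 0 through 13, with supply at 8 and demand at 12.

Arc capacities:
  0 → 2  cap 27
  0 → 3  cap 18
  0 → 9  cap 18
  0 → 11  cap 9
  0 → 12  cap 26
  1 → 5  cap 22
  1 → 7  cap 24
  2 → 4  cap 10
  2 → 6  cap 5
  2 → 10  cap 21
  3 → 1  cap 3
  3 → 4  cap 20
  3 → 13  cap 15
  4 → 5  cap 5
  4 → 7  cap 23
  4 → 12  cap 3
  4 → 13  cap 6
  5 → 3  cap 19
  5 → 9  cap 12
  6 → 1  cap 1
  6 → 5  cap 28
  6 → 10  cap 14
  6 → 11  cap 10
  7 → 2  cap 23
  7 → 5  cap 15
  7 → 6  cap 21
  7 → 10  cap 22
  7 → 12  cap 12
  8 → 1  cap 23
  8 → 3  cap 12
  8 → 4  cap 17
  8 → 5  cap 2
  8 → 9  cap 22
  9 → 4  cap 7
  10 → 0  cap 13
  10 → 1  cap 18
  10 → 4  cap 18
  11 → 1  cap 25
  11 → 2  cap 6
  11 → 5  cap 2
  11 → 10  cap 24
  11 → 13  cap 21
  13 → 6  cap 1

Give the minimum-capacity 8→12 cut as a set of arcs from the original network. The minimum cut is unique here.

augment #1: 8→4→12 push 3
augment #2: 8→1→7→12 push 12
augment #3: 8→1→7→10→0→12 push 11
augment #4: 8→4→7→10→0→12 push 2
max flow = 28; residual-reachable set from 8 gives S-side
cut edges (S→T): {(4,12), (7,12), (10,0)} total cap 28

Min-cut arcs: {(4,12), (7,12), (10,0)} (total capacity 28)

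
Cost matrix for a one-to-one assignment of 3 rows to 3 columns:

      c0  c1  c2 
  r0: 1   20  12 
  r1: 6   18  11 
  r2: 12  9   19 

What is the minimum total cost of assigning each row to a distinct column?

optimal assignment: row0→col0 (cost 1), row1→col2 (cost 11), row2→col1 (cost 9)
total = 1 + 11 + 9 = 21

Minimum assignment cost: 21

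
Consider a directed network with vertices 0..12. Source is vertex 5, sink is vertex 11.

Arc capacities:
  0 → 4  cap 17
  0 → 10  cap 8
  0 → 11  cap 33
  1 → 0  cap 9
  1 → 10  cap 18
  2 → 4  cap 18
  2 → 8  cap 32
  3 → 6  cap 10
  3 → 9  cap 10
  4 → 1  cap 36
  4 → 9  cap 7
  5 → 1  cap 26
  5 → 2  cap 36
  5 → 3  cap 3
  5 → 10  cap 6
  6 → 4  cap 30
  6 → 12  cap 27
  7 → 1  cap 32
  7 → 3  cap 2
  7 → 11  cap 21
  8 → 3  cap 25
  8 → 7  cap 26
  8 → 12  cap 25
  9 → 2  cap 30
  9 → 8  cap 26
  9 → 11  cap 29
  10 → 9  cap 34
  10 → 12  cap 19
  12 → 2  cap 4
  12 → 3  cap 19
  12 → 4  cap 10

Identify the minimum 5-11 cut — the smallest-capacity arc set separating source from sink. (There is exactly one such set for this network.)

Min-cut arcs: {(1,0), (7,11), (9,11)} (total capacity 59)

augment #1: 5→1→0→11 push 9
augment #2: 5→3→9→11 push 3
augment #3: 5→10→9→11 push 6
augment #4: 5→1→10→9→11 push 17
augment #5: 5→2→4→9→11 push 3
augment #6: 5→2→8→7→11 push 21
max flow = 59; residual-reachable set from 5 gives S-side
cut edges (S→T): {(1,0), (7,11), (9,11)} total cap 59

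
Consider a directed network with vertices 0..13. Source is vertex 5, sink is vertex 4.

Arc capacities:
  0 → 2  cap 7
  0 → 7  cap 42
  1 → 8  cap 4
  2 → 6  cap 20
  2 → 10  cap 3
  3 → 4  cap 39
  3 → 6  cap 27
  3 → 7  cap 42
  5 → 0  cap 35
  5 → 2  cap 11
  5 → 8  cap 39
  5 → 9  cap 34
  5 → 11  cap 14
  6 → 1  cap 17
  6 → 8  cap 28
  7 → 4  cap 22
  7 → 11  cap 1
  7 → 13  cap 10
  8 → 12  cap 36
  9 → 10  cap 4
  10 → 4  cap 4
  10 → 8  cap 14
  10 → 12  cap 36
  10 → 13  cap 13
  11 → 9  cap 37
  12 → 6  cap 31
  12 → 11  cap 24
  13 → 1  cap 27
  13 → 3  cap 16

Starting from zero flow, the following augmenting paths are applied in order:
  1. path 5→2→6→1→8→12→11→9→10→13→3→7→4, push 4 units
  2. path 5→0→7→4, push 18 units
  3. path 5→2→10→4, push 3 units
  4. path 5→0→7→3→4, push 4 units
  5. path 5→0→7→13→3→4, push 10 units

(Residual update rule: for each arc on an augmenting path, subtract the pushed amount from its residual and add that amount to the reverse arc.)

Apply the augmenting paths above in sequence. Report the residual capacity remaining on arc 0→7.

Residual capacity of (0,7): 10

after path 1 (5→2→6→1→8→12→11→9→10→13→3→7→4, push 4): res(0,7)=42
after path 2 (5→0→7→4, push 18): res(0,7)=24
after path 3 (5→2→10→4, push 3): res(0,7)=24
after path 4 (5→0→7→3→4, push 4): res(0,7)=20
after path 5 (5→0→7→13→3→4, push 10): res(0,7)=10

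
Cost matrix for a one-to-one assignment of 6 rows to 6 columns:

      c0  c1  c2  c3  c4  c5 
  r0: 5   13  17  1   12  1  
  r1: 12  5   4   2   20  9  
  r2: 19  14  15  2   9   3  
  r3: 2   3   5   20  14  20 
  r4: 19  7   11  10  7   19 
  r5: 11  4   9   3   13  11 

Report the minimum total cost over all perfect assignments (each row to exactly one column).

Minimum assignment cost: 20

optimal assignment: row0→col5 (cost 1), row1→col2 (cost 4), row2→col3 (cost 2), row3→col0 (cost 2), row4→col4 (cost 7), row5→col1 (cost 4)
total = 1 + 4 + 2 + 2 + 7 + 4 = 20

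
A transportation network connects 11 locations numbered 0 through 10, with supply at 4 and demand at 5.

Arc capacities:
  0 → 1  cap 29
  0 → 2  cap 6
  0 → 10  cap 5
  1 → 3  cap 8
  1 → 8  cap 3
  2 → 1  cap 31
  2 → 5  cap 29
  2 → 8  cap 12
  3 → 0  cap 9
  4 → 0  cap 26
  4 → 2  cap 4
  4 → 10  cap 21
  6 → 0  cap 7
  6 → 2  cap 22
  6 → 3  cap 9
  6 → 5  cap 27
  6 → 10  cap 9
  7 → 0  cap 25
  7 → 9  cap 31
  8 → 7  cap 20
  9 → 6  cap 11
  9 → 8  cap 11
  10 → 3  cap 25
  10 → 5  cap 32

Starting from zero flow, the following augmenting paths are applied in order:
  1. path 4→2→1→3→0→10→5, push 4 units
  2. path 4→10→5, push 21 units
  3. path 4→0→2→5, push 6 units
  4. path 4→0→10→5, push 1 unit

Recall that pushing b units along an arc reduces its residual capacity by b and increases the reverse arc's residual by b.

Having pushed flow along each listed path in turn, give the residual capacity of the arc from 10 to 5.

Residual capacity of (10,5): 6

after path 1 (4→2→1→3→0→10→5, push 4): res(10,5)=28
after path 2 (4→10→5, push 21): res(10,5)=7
after path 3 (4→0→2→5, push 6): res(10,5)=7
after path 4 (4→0→10→5, push 1): res(10,5)=6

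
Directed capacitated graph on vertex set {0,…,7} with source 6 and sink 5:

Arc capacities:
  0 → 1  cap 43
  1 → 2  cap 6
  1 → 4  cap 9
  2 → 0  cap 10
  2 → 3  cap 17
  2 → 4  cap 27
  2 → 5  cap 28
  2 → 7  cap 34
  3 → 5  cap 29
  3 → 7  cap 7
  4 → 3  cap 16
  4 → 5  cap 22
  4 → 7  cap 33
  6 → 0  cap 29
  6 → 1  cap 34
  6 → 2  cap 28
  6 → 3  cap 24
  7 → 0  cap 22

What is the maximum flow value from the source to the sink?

Maximum flow value: 67

augment #1: 6→2→5 bottleneck 28, total now 28
augment #2: 6→3→5 bottleneck 24, total now 52
augment #3: 6→1→4→5 bottleneck 9, total now 61
augment #4: 6→1→2→3→5 bottleneck 5, total now 66
augment #5: 6→1→2→4→5 bottleneck 1, total now 67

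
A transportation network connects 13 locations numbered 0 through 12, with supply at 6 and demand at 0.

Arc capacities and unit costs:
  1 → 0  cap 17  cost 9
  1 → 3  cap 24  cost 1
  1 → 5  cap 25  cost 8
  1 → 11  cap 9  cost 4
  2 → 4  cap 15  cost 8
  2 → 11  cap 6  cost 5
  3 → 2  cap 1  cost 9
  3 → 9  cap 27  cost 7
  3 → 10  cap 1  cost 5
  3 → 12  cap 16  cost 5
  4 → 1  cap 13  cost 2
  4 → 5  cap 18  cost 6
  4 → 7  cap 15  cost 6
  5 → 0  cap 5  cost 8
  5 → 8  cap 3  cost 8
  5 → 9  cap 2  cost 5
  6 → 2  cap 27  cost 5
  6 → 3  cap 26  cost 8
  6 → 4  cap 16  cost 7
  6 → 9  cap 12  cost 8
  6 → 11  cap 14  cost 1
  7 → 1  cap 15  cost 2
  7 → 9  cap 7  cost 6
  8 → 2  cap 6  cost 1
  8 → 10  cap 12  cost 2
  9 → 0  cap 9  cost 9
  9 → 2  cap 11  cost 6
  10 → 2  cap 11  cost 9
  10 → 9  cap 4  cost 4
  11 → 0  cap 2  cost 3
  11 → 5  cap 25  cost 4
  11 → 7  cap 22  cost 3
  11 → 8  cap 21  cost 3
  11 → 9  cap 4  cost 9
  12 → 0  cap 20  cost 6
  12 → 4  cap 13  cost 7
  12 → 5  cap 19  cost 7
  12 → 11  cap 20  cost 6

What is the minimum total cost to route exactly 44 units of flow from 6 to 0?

shortest-cost path #1: 6→11→0 push 2 @ unit cost 4 (adds 8)
shortest-cost path #2: 6→11→5→0 push 5 @ unit cost 13 (adds 65)
shortest-cost path #3: 6→11→7→1→0 push 7 @ unit cost 15 (adds 105)
shortest-cost path #4: 6→9→0 push 9 @ unit cost 17 (adds 153)
shortest-cost path #5: 6→4→1→0 push 10 @ unit cost 18 (adds 180)
shortest-cost path #6: 6→3→12→0 push 11 @ unit cost 19 (adds 209)
total cost = 720

Minimum cost for 44 units: 720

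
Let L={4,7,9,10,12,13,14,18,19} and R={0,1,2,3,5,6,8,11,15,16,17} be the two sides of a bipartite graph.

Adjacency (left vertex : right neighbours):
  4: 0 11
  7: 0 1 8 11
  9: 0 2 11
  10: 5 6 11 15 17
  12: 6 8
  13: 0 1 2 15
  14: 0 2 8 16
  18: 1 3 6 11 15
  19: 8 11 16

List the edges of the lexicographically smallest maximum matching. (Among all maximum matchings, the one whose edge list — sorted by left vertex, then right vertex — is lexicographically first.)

Lex-smallest maximum matching: {(4,0), (7,1), (9,2), (10,5), (12,6), (13,15), (14,8), (18,3), (19,11)}

|M| = 9 (so the lex-smallest maximum matching has 9 edges)
process left vertices in ascending order; for each, take the smallest-labelled available neighbour that still permits 9 edges overall, or leave it unmatched if none does
lex-smallest matching: {4-0, 7-1, 9-2, 10-5, 12-6, 13-15, 14-8, 18-3, 19-11}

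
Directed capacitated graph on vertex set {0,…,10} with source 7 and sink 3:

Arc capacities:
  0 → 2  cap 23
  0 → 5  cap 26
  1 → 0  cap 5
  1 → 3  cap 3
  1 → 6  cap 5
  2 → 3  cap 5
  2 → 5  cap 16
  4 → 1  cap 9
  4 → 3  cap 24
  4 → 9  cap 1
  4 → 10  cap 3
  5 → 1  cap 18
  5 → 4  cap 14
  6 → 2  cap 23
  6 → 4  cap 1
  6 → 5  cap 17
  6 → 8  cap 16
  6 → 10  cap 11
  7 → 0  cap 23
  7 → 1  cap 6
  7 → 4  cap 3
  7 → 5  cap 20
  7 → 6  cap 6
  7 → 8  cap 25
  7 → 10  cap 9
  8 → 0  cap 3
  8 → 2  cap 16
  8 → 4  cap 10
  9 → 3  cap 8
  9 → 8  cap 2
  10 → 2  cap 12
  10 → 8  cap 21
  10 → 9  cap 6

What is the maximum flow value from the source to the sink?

Maximum flow value: 39

augment #1: 7→1→3 bottleneck 3, total now 3
augment #2: 7→4→3 bottleneck 3, total now 6
augment #3: 7→0→2→3 bottleneck 5, total now 11
augment #4: 7→5→4→3 bottleneck 14, total now 25
augment #5: 7→6→4→3 bottleneck 1, total now 26
augment #6: 7→8→4→3 bottleneck 6, total now 32
augment #7: 7→10→9→3 bottleneck 6, total now 38
augment #8: 7→8→4→9→3 bottleneck 1, total now 39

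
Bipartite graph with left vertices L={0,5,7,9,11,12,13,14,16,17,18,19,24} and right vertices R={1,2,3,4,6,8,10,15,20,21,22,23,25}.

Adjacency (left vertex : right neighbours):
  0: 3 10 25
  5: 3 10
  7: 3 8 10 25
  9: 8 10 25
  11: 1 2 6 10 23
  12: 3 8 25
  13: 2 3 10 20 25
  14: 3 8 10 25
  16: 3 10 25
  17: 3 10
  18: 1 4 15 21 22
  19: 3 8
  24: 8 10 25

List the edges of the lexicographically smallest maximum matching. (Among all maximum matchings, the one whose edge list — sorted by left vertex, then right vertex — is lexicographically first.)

|M| = 7 (so the lex-smallest maximum matching has 7 edges)
process left vertices in ascending order; for each, take the smallest-labelled available neighbour that still permits 7 edges overall, or leave it unmatched if none does
lex-smallest matching: {0-3, 5-10, 7-8, 9-25, 11-1, 13-2, 18-4}

Lex-smallest maximum matching: {(0,3), (5,10), (7,8), (9,25), (11,1), (13,2), (18,4)}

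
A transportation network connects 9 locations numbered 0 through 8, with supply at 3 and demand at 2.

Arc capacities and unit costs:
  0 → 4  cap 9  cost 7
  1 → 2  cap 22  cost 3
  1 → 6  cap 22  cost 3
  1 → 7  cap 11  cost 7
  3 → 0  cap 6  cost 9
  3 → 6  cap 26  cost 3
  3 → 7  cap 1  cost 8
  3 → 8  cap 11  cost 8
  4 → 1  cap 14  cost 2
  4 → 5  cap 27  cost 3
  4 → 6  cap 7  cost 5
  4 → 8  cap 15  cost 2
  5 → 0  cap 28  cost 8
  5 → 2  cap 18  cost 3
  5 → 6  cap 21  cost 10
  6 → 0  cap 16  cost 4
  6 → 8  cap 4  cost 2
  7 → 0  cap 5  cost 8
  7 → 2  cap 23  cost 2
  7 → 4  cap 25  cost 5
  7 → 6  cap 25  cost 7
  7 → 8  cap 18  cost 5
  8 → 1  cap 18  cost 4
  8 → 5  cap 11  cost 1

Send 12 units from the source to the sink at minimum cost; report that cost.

Minimum cost for 12 units: 130

shortest-cost path #1: 3→6→8→5→2 push 4 @ unit cost 9 (adds 36)
shortest-cost path #2: 3→7→2 push 1 @ unit cost 10 (adds 10)
shortest-cost path #3: 3→8→5→2 push 7 @ unit cost 12 (adds 84)
total cost = 130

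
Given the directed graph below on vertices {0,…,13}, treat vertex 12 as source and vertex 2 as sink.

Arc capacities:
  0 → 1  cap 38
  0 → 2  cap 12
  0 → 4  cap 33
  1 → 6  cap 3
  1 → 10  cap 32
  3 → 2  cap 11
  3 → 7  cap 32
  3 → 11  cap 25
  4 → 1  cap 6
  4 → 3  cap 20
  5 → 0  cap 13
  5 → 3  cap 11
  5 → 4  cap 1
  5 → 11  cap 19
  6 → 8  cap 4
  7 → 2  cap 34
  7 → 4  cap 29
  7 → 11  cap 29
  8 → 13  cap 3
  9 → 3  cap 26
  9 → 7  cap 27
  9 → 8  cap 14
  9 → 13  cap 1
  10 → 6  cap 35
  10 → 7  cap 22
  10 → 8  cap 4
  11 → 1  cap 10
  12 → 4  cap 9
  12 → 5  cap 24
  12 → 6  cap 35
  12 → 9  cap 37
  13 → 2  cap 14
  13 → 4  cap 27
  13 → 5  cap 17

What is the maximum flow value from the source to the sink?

augment #1: 12→4→3→2 bottleneck 9, total now 9
augment #2: 12→5→0→2 bottleneck 12, total now 21
augment #3: 12→5→3→2 bottleneck 2, total now 23
augment #4: 12→9→7→2 bottleneck 27, total now 50
augment #5: 12→9→13→2 bottleneck 1, total now 51
augment #6: 12→5→3→7→2 bottleneck 7, total now 58
augment #7: 12→6→8→13→2 bottleneck 3, total now 61

Maximum flow value: 61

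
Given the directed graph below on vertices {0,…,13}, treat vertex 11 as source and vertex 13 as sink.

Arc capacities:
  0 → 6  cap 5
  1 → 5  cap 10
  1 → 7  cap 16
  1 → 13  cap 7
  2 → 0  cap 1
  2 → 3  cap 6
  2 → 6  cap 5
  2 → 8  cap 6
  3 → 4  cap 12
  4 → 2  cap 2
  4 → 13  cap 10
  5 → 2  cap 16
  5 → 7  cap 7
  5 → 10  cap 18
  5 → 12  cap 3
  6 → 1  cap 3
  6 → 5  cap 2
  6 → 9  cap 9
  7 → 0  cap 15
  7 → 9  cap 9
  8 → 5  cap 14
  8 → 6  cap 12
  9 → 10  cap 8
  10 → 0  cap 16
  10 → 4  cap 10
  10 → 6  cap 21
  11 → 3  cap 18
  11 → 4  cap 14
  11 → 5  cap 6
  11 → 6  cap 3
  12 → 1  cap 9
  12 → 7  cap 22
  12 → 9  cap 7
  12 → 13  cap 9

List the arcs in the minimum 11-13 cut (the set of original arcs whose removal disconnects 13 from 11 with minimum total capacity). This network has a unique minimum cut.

Min-cut arcs: {(4,13), (5,12), (6,1)} (total capacity 16)

augment #1: 11→4→13 push 10
augment #2: 11→5→12→13 push 3
augment #3: 11→6→1→13 push 3
max flow = 16; residual-reachable set from 11 gives S-side
cut edges (S→T): {(4,13), (5,12), (6,1)} total cap 16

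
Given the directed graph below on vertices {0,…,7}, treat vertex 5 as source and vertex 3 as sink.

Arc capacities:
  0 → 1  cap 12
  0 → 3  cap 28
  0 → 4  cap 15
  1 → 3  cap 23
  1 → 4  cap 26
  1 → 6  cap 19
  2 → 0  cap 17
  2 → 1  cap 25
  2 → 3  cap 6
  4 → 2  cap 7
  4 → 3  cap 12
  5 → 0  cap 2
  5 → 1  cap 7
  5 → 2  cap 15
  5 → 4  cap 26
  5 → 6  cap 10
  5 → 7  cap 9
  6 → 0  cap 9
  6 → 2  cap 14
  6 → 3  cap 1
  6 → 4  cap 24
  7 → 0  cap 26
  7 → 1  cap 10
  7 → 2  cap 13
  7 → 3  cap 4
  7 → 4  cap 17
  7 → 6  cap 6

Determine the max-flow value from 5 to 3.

augment #1: 5→0→3 bottleneck 2, total now 2
augment #2: 5→1→3 bottleneck 7, total now 9
augment #3: 5→2→3 bottleneck 6, total now 15
augment #4: 5→4→3 bottleneck 12, total now 27
augment #5: 5→6→3 bottleneck 1, total now 28
augment #6: 5→7→3 bottleneck 4, total now 32
augment #7: 5→2→0→3 bottleneck 9, total now 41
augment #8: 5→6→0→3 bottleneck 9, total now 50
augment #9: 5→7→0→3 bottleneck 5, total now 55
augment #10: 5→4→2→0→3 bottleneck 3, total now 58
augment #11: 5→4→2→1→3 bottleneck 4, total now 62

Maximum flow value: 62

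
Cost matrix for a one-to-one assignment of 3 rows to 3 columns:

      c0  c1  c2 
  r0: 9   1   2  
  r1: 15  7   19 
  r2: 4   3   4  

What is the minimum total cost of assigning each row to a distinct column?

Minimum assignment cost: 13

optimal assignment: row0→col2 (cost 2), row1→col1 (cost 7), row2→col0 (cost 4)
total = 2 + 7 + 4 = 13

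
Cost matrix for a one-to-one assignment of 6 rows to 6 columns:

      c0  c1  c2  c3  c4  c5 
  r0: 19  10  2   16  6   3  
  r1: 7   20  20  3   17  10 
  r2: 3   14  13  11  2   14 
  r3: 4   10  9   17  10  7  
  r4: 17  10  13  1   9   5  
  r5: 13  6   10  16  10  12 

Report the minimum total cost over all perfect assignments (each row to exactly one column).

Minimum assignment cost: 22

optimal assignment: row0→col2 (cost 2), row1→col3 (cost 3), row2→col4 (cost 2), row3→col0 (cost 4), row4→col5 (cost 5), row5→col1 (cost 6)
total = 2 + 3 + 2 + 4 + 5 + 6 = 22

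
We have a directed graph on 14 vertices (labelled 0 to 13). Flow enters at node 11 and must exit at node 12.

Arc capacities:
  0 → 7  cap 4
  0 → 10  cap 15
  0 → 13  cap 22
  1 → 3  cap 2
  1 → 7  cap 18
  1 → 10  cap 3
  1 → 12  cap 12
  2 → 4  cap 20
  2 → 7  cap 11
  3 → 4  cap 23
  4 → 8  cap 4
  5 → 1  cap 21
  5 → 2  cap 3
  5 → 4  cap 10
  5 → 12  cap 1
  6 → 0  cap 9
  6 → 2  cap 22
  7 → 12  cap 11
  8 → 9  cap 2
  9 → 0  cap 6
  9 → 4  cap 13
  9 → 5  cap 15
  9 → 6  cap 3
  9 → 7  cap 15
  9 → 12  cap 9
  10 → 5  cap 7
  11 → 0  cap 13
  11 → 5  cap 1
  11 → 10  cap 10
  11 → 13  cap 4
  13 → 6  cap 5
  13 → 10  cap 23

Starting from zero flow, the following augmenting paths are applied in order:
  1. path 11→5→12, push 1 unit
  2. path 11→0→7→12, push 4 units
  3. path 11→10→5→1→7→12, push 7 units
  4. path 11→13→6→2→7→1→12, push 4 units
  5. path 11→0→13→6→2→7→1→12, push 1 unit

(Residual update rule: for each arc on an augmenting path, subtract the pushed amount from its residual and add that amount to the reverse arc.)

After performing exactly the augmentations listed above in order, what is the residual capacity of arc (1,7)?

Residual capacity of (1,7): 16

after path 1 (11→5→12, push 1): res(1,7)=18
after path 2 (11→0→7→12, push 4): res(1,7)=18
after path 3 (11→10→5→1→7→12, push 7): res(1,7)=11
after path 4 (11→13→6→2→7→1→12, push 4): res(1,7)=15
after path 5 (11→0→13→6→2→7→1→12, push 1): res(1,7)=16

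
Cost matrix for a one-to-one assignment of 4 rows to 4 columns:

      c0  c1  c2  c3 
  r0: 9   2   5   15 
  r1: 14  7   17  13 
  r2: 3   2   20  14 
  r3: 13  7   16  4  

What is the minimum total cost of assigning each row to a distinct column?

optimal assignment: row0→col2 (cost 5), row1→col1 (cost 7), row2→col0 (cost 3), row3→col3 (cost 4)
total = 5 + 7 + 3 + 4 = 19

Minimum assignment cost: 19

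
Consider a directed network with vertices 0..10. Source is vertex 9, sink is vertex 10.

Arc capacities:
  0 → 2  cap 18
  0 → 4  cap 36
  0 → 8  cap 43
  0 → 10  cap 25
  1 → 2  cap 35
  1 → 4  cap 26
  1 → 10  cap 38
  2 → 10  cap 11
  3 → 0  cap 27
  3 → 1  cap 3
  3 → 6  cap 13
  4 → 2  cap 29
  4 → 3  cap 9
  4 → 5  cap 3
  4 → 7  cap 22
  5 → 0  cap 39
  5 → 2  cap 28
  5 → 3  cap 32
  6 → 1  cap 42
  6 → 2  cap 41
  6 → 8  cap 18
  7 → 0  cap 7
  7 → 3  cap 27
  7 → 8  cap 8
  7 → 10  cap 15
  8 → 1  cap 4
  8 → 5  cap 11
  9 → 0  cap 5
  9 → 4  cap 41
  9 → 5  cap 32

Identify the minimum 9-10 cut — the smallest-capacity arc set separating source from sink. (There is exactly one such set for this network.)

augment #1: 9→0→10 push 5
augment #2: 9→4→2→10 push 11
augment #3: 9→4→7→10 push 15
augment #4: 9→5→0→10 push 20
augment #5: 9→4→3→1→10 push 3
augment #6: 9→4→3→6→1→10 push 6
augment #7: 9→4→7→8→1→10 push 4
augment #8: 9→5→3→6→1→10 push 7
max flow = 71; residual-reachable set from 9 gives S-side
cut edges (S→T): {(0,10), (2,10), (3,1), (3,6), (7,10), (8,1)} total cap 71

Min-cut arcs: {(0,10), (2,10), (3,1), (3,6), (7,10), (8,1)} (total capacity 71)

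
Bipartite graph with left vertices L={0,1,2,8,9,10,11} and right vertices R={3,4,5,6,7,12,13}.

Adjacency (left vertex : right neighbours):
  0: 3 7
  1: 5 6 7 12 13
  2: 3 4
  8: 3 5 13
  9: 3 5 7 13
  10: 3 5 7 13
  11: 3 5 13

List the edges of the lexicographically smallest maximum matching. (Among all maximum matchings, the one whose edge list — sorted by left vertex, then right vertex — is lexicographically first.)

Lex-smallest maximum matching: {(0,3), (1,6), (2,4), (8,5), (9,7), (10,13)}

|M| = 6 (so the lex-smallest maximum matching has 6 edges)
process left vertices in ascending order; for each, take the smallest-labelled available neighbour that still permits 6 edges overall, or leave it unmatched if none does
lex-smallest matching: {0-3, 1-6, 2-4, 8-5, 9-7, 10-13}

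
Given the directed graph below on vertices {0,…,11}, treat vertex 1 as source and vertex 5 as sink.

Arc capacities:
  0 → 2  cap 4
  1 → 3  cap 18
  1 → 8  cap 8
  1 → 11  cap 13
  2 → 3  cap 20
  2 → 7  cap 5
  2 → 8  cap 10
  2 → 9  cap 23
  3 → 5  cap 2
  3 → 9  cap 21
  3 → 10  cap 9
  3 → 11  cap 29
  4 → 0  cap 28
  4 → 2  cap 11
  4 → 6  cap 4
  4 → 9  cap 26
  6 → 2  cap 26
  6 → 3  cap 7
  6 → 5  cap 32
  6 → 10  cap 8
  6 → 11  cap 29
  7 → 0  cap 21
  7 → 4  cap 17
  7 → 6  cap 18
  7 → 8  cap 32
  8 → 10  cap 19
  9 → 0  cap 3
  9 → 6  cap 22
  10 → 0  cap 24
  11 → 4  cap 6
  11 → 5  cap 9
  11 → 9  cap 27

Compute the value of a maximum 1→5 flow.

augment #1: 1→3→5 bottleneck 2, total now 2
augment #2: 1→11→5 bottleneck 9, total now 11
augment #3: 1→3→9→6→5 bottleneck 16, total now 27
augment #4: 1→11→4→6→5 bottleneck 4, total now 31
augment #5: 1→8→10→0→2→7→6→5 bottleneck 4, total now 35

Maximum flow value: 35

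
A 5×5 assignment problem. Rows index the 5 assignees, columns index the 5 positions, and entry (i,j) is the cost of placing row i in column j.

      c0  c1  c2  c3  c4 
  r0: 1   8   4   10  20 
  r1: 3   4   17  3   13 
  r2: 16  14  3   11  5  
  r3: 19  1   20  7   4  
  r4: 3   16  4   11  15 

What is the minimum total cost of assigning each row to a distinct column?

optimal assignment: row0→col0 (cost 1), row1→col3 (cost 3), row2→col4 (cost 5), row3→col1 (cost 1), row4→col2 (cost 4)
total = 1 + 3 + 5 + 1 + 4 = 14

Minimum assignment cost: 14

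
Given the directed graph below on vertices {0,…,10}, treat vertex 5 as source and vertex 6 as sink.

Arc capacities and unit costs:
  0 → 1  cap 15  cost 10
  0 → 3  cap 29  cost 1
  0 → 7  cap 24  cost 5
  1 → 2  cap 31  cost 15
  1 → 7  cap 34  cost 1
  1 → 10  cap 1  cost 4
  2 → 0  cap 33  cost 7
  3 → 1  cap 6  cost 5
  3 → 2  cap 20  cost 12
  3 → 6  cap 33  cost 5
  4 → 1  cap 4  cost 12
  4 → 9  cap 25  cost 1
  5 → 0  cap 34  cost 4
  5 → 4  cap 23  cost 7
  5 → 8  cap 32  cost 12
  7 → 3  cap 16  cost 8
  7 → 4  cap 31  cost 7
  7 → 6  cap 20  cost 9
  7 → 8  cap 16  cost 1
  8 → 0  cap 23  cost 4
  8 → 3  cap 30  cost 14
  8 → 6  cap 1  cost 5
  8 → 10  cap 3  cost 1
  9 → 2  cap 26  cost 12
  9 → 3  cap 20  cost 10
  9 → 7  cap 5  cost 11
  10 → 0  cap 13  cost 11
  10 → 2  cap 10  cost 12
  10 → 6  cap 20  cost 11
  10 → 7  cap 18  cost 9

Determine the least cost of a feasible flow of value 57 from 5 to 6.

Minimum cost for 57 units: 997

shortest-cost path #1: 5→0→3→6 push 29 @ unit cost 10 (adds 290)
shortest-cost path #2: 5→0→7→8→6 push 1 @ unit cost 15 (adds 15)
shortest-cost path #3: 5→0→7→6 push 4 @ unit cost 18 (adds 72)
shortest-cost path #4: 5→8→7→6 push 1 @ unit cost 20 (adds 20)
shortest-cost path #5: 5→4→9→3→6 push 4 @ unit cost 23 (adds 92)
shortest-cost path #6: 5→8→10→6 push 3 @ unit cost 24 (adds 72)
shortest-cost path #7: 5→4→9→7→6 push 5 @ unit cost 28 (adds 140)
shortest-cost path #8: 5→4→1→7→6 push 4 @ unit cost 29 (adds 116)
shortest-cost path #9: 5→8→0→7→6 push 6 @ unit cost 30 (adds 180)
total cost = 997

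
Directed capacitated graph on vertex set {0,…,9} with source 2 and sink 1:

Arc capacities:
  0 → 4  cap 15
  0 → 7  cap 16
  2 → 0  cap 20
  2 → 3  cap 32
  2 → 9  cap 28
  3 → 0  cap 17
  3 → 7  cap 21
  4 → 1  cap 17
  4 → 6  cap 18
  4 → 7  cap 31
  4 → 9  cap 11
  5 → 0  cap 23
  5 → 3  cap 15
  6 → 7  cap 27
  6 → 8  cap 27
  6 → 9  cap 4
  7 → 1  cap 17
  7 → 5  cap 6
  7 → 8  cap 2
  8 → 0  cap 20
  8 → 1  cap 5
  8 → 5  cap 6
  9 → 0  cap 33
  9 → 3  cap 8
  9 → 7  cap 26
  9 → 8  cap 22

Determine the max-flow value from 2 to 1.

Maximum flow value: 37

augment #1: 2→0→4→1 bottleneck 15, total now 15
augment #2: 2→0→7→1 bottleneck 5, total now 20
augment #3: 2→3→7→1 bottleneck 12, total now 32
augment #4: 2→9→8→1 bottleneck 5, total now 37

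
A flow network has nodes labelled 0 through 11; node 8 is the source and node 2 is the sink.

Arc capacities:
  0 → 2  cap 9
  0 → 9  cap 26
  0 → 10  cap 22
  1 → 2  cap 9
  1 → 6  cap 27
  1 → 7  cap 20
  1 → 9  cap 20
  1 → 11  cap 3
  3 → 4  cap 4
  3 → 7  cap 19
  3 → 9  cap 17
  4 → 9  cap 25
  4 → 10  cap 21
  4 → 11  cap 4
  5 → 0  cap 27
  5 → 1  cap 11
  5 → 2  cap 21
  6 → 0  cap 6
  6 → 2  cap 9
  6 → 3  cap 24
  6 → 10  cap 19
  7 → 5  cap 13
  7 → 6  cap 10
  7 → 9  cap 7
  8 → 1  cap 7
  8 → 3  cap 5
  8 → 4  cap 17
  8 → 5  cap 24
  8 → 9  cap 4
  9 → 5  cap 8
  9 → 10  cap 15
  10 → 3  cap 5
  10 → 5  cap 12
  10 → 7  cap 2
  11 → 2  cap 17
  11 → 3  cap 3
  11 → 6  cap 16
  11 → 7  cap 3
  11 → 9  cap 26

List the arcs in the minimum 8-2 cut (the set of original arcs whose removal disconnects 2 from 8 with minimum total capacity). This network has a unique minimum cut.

Min-cut arcs: {(0,2), (1,2), (1,11), (4,11), (5,2), (6,2)} (total capacity 55)

augment #1: 8→1→2 push 7
augment #2: 8→5→2 push 21
augment #3: 8→4→11→2 push 4
augment #4: 8→5→0→2 push 3
augment #5: 8→3→7→6→2 push 5
augment #6: 8→9→5→0→2 push 4
augment #7: 8→4→9→5→0→2 push 2
augment #8: 8→4→9→5→1→2 push 2
augment #9: 8→4→10→7→6→2 push 2
augment #10: 8→4→10→3→7→6→2 push 2
augment #11: 8→4→10→5→1→11→2 push 3
max flow = 55; residual-reachable set from 8 gives S-side
cut edges (S→T): {(0,2), (1,2), (1,11), (4,11), (5,2), (6,2)} total cap 55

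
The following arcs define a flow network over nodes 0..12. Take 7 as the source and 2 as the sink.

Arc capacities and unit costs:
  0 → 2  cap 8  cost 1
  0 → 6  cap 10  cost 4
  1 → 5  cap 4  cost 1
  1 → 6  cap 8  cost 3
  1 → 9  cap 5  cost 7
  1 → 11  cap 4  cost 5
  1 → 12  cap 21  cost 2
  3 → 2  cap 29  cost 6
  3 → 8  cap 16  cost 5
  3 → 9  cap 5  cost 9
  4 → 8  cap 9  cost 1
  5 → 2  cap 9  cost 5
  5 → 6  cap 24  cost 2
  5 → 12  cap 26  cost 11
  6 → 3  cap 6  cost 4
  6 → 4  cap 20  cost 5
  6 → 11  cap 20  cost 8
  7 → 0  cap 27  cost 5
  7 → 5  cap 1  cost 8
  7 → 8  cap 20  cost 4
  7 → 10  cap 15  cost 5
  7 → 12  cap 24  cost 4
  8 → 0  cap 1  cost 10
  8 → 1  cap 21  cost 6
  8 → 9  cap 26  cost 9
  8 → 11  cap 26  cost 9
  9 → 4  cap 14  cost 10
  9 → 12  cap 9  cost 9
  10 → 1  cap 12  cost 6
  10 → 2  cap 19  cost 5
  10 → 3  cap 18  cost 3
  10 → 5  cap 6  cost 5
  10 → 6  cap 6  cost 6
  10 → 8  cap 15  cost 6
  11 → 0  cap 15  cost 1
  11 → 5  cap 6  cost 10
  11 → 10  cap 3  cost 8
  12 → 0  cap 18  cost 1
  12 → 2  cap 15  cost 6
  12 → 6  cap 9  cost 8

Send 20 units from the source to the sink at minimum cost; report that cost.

Minimum cost for 20 units: 168

shortest-cost path #1: 7→0→2 push 8 @ unit cost 6 (adds 48)
shortest-cost path #2: 7→10→2 push 12 @ unit cost 10 (adds 120)
total cost = 168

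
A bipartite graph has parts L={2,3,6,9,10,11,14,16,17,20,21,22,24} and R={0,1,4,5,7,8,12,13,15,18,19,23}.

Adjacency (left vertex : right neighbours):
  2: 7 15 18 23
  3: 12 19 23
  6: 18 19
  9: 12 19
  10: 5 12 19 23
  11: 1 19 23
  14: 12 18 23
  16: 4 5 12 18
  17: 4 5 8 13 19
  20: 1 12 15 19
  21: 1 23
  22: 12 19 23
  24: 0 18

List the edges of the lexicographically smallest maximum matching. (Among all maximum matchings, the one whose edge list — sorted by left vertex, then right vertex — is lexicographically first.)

Lex-smallest maximum matching: {(2,7), (3,12), (6,18), (9,19), (10,5), (11,1), (14,23), (16,4), (17,8), (20,15), (24,0)}

|M| = 11 (so the lex-smallest maximum matching has 11 edges)
process left vertices in ascending order; for each, take the smallest-labelled available neighbour that still permits 11 edges overall, or leave it unmatched if none does
lex-smallest matching: {2-7, 3-12, 6-18, 9-19, 10-5, 11-1, 14-23, 16-4, 17-8, 20-15, 24-0}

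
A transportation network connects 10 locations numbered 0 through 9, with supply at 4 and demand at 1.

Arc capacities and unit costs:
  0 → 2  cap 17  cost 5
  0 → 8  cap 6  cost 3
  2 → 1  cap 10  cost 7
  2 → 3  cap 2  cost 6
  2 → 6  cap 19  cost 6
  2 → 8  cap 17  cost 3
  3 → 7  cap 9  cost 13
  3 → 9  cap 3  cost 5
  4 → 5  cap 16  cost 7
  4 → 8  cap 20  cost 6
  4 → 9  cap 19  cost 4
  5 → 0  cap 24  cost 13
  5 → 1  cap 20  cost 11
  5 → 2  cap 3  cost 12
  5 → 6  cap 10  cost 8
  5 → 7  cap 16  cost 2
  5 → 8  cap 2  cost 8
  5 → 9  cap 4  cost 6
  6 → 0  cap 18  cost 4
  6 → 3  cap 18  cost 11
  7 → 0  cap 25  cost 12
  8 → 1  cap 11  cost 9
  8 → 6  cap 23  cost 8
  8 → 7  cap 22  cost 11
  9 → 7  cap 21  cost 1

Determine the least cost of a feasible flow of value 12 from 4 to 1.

shortest-cost path #1: 4→8→1 push 11 @ unit cost 15 (adds 165)
shortest-cost path #2: 4→5→1 push 1 @ unit cost 18 (adds 18)
total cost = 183

Minimum cost for 12 units: 183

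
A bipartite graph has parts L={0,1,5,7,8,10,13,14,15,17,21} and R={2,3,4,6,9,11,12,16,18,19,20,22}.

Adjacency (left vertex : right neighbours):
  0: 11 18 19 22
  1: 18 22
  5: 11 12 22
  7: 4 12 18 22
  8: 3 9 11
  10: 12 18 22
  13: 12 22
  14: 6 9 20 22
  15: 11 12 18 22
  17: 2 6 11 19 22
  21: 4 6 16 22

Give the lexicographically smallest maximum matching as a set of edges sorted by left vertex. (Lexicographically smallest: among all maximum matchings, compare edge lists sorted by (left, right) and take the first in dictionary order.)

Lex-smallest maximum matching: {(0,19), (1,18), (5,11), (7,4), (8,3), (10,12), (13,22), (14,6), (17,2), (21,16)}

|M| = 10 (so the lex-smallest maximum matching has 10 edges)
process left vertices in ascending order; for each, take the smallest-labelled available neighbour that still permits 10 edges overall, or leave it unmatched if none does
lex-smallest matching: {0-19, 1-18, 5-11, 7-4, 8-3, 10-12, 13-22, 14-6, 17-2, 21-16}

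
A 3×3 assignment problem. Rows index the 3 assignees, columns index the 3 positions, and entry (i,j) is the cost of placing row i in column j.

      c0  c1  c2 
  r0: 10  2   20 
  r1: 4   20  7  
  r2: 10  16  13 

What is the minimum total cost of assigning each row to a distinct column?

one of 2 optimal assignments: row0→col1 (cost 2), row1→col0 (cost 4), row2→col2 (cost 13)
total = 2 + 4 + 13 = 19

Minimum assignment cost: 19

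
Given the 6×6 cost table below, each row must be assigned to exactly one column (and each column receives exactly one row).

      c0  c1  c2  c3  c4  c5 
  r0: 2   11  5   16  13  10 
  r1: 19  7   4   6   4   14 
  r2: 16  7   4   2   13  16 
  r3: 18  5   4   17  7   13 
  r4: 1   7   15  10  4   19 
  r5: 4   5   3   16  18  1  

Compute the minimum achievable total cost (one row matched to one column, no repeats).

Minimum assignment cost: 18

one of 2 optimal assignments: row0→col0 (cost 2), row1→col2 (cost 4), row2→col3 (cost 2), row3→col1 (cost 5), row4→col4 (cost 4), row5→col5 (cost 1)
total = 2 + 4 + 2 + 5 + 4 + 1 = 18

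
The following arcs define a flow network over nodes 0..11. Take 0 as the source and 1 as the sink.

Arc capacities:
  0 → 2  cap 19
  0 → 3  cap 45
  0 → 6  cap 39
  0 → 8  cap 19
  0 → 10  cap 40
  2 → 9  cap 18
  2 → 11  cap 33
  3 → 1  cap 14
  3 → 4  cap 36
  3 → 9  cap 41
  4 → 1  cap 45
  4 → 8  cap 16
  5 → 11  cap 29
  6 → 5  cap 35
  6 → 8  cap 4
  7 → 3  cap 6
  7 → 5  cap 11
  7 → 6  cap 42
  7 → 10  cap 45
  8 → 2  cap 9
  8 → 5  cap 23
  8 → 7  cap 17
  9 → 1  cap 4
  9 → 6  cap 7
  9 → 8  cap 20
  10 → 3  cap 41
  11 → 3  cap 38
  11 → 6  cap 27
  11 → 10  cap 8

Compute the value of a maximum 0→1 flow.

augment #1: 0→3→1 bottleneck 14, total now 14
augment #2: 0→2→9→1 bottleneck 4, total now 18
augment #3: 0→3→4→1 bottleneck 31, total now 49
augment #4: 0→10→3→4→1 bottleneck 5, total now 54

Maximum flow value: 54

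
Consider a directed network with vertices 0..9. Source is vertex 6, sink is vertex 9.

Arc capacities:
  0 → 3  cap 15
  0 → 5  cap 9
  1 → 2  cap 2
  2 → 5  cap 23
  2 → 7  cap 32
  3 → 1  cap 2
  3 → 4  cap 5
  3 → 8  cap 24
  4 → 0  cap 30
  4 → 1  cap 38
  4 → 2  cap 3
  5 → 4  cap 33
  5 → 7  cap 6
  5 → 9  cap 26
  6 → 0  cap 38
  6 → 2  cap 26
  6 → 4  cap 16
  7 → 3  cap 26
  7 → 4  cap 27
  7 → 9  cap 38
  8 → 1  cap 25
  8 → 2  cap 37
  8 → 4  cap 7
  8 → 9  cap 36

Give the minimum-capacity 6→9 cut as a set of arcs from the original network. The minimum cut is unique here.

Min-cut arcs: {(0,3), (0,5), (1,2), (4,2), (6,2)} (total capacity 55)

augment #1: 6→0→5→9 push 9
augment #2: 6→2→5→9 push 17
augment #3: 6→2→7→9 push 9
augment #4: 6→0→3→8→9 push 15
augment #5: 6→4→2→7→9 push 3
augment #6: 6→4→1→2→7→9 push 2
max flow = 55; residual-reachable set from 6 gives S-side
cut edges (S→T): {(0,3), (0,5), (1,2), (4,2), (6,2)} total cap 55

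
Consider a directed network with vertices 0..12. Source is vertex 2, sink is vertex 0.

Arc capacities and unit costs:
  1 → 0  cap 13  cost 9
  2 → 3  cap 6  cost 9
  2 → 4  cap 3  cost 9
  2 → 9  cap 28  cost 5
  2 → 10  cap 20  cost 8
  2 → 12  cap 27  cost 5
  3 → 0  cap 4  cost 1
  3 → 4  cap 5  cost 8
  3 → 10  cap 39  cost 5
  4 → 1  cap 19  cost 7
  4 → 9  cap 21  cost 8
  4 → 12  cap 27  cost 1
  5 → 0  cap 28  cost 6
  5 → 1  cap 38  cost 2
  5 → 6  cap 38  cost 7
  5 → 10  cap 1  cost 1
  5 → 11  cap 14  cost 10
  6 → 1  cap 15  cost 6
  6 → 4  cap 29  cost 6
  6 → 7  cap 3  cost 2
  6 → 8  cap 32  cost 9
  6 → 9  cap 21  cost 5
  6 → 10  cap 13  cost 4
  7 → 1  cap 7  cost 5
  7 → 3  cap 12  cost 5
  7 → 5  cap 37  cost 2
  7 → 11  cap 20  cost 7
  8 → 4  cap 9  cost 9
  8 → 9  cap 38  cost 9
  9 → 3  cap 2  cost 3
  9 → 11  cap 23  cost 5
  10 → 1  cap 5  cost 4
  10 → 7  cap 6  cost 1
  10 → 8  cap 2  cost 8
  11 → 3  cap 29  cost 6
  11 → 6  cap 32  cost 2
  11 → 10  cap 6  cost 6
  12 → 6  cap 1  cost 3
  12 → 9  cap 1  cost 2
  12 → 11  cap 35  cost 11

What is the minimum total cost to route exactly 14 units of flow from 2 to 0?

Minimum cost for 14 units: 221

shortest-cost path #1: 2→9→3→0 push 2 @ unit cost 9 (adds 18)
shortest-cost path #2: 2→3→0 push 2 @ unit cost 10 (adds 20)
shortest-cost path #3: 2→10→7→5→0 push 6 @ unit cost 17 (adds 102)
shortest-cost path #4: 2→12→6→7→5→0 push 1 @ unit cost 18 (adds 18)
shortest-cost path #5: 2→10→1→0 push 3 @ unit cost 21 (adds 63)
total cost = 221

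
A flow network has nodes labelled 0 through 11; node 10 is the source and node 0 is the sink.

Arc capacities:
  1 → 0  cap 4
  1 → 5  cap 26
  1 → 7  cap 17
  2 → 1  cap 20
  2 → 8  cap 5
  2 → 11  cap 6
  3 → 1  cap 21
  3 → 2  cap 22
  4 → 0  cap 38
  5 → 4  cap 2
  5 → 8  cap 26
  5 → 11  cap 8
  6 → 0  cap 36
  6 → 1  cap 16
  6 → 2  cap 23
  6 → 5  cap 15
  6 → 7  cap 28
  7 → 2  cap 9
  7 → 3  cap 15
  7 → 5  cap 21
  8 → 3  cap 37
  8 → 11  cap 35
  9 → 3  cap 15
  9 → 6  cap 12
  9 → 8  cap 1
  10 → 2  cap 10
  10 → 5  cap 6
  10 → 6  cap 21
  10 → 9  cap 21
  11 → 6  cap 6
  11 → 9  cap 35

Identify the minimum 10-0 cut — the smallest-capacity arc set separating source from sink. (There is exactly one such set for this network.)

augment #1: 10→6→0 push 21
augment #2: 10→2→1→0 push 4
augment #3: 10→5→4→0 push 2
augment #4: 10→9→6→0 push 12
augment #5: 10→2→11→6→0 push 3
max flow = 42; residual-reachable set from 10 gives S-side
cut edges (S→T): {(1,0), (5,4), (6,0)} total cap 42

Min-cut arcs: {(1,0), (5,4), (6,0)} (total capacity 42)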